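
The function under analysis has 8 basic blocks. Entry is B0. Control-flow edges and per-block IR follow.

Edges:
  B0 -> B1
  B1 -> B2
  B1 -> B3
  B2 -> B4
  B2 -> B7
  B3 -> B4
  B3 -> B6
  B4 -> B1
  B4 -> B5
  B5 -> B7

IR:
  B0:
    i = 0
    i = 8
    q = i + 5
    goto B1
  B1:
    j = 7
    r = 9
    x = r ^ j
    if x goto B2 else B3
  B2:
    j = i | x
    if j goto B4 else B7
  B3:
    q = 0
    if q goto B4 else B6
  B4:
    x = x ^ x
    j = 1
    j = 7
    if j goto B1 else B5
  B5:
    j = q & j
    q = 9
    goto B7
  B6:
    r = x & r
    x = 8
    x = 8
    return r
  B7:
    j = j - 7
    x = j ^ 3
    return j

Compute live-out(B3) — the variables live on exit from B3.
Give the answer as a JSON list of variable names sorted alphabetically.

Answer: ["i", "q", "r", "x"]

Derivation:
Block summaries:
  B0: def={i,q} ue=∅
  B1: def={j,r,x} ue=∅
  B2: def={j} ue={i,x}
  B3: def={q} ue=∅
  B4: def={j,x} ue={x}
  B5: def={j,q} ue={j,q}
  B6: def={r,x} ue={r,x}
  B7: def={j,x} ue={j}

Backward fixpoint:
  B0: in=∅ out={i,q}
  B1: in={i,q} out={i,q,r,x}
  B2: in={i,q,x} out={i,j,q,x}
  B3: in={i,r,x} out={i,q,r,x}
  B4: in={i,q,x} out={i,j,q}
  B5: in={j,q} out={j}
  B6: in={r,x} out=∅
  B7: in={j} out=∅

live-out(B3) = ["i", "q", "r", "x"]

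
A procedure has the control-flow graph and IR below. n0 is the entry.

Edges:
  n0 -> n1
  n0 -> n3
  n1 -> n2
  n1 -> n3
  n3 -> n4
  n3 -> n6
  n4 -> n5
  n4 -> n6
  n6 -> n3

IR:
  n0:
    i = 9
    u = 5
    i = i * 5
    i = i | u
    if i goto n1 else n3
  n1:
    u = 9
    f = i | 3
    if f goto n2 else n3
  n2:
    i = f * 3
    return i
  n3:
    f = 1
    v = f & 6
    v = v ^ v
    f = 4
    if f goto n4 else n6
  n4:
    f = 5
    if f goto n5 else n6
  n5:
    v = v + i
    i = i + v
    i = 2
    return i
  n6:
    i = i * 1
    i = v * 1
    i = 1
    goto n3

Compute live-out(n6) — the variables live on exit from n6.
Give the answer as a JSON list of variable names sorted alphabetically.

Answer: ["i"]

Derivation:
Per-block:
  n0 def {i,u} use ∅
  n1 def {f,u} use {i}
  n2 def {i} use {f}
  n3 def {f,v} use ∅
  n4 def {f} use ∅
  n5 def {i,v} use {i,v}
  n6 def {i} use {i,v}

Backward fixpoint:
  n0 li=∅ lo={i}
  n1 li={i} lo={f,i}
  n2 li={f} lo=∅
  n3 li={i} lo={i,v}
  n4 li={i,v} lo={i,v}
  n5 li={i,v} lo=∅
  n6 li={i,v} lo={i}

live-out(n6) = ["i"]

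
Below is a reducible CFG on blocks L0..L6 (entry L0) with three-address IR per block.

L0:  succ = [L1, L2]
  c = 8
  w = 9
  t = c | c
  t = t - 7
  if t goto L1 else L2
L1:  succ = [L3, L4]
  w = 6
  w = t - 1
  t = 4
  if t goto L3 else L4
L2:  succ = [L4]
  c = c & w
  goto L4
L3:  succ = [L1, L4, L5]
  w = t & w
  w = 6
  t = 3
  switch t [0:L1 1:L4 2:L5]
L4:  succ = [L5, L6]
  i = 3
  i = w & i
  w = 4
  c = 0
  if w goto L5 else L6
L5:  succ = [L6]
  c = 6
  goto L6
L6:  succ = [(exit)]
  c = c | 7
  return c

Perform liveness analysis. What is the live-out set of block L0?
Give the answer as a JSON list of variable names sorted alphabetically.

Block summaries:
  L0: {c,t,w} / ∅
  L1: {t,w} / {t}
  L2: {c} / {c,w}
  L3: {t,w} / {t,w}
  L4: {c,i,w} / {w}
  L5: {c} / ∅
  L6: {c} / {c}

Backward fixpoint:
  live L0: ∅→{c,t,w}
  live L1: {t}→{t,w}
  live L2: {c,w}→{w}
  live L3: {t,w}→{t,w}
  live L4: {w}→{c}
  live L5: ∅→{c}
  live L6: {c}→∅

live-out(L0) = ["c", "t", "w"]

Answer: ["c", "t", "w"]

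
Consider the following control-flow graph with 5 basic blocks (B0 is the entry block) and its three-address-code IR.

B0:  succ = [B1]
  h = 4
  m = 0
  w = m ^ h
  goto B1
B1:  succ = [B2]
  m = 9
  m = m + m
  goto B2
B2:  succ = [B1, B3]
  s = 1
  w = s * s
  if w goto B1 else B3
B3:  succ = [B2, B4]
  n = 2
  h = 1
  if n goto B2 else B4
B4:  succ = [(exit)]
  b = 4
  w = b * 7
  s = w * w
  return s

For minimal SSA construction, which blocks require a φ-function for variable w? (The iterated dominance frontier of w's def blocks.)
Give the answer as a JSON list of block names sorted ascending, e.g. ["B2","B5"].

Answer: ["B1", "B2"]

Analysis:
idom tree: B1←B0 B2←B1 B3←B2 B4←B3
Dom at joins:
  B1: preds {B0,B2}: {B0} ∩ {B0,B1,B2} = {B0}; idom=B0
  B2: preds {B1,B3}: {B0,B1} ∩ {B0,B1,B2,B3} = {B0,B1}; idom=B1

DF derivation:
  join B1 pred B0: · stop@B0
  join B1 pred B2: B2→B1 stop@B0
  join B2 pred B1: · stop@B1
  join B2 pred B3: B3→B2 stop@B1
  DF(B0)=∅
  DF(B1)={B1}
  DF(B2)={B1,B2}
  DF(B3)={B2}
  DF(B4)=∅

φ for w: defs {B0,B2,B4}
  DF⁺ = {B1,B2}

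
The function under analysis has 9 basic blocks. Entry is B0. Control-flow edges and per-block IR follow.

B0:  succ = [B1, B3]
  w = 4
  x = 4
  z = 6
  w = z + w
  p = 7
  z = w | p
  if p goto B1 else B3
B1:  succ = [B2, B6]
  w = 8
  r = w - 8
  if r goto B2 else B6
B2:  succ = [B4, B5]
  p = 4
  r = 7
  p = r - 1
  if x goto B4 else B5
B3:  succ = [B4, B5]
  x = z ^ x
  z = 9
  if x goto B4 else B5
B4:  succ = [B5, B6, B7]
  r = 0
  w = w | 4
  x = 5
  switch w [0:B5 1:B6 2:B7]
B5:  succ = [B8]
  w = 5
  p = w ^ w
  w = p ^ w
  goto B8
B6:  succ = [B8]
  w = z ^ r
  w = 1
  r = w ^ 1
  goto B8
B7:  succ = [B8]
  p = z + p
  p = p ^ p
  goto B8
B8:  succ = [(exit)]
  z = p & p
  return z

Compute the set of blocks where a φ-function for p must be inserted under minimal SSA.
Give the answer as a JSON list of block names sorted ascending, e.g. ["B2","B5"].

Answer: ["B4", "B5", "B6", "B8"]

Analysis:
idom tree: B1←B0 B2←B1 B3←B0 B4←B0 B5←B0 B6←B0 B7←B4 B8←B0
Dom at joins:
  B4: preds {B2,B3}: {B0,B1,B2} ∩ {B0,B3} = {B0}; idom=B0
  B5: preds {B2,B3,B4}: {B0,B1,B2} ∩ {B0,B3} ∩ {B0,B4} = {B0}; idom=B0
  B6: preds {B1,B4}: {B0,B1} ∩ {B0,B4} = {B0}; idom=B0
  B8: preds {B5,B6,B7}: {B0,B5} ∩ {B0,B6} ∩ {B0,B4,B7} = {B0}; idom=B0

DF walk-up:
  join B4 pred B2: B2→B1 stop@B0
  join B4 pred B3: B3 stop@B0
  join B5 pred B2: B2→B1 stop@B0
  join B5 pred B3: B3 stop@B0
  join B5 pred B4: B4 stop@B0
  join B6 pred B1: B1 stop@B0
  join B6 pred B4: B4 stop@B0
  join B8 pred B5: B5 stop@B0
  join B8 pred B6: B6 stop@B0
  join B8 pred B7: B7→B4 stop@B0
  DF(B0)=∅
  DF(B1)={B4,B5,B6}
  DF(B2)={B4,B5}
  DF(B3)={B4,B5}
  DF(B4)={B5,B6,B8}
  DF(B5)={B8}
  DF(B6)={B8}
  DF(B7)={B8}
  DF(B8)=∅

φ for p: defs {B0,B2,B5,B7}
  DF⁺ = {B4,B5,B6,B8}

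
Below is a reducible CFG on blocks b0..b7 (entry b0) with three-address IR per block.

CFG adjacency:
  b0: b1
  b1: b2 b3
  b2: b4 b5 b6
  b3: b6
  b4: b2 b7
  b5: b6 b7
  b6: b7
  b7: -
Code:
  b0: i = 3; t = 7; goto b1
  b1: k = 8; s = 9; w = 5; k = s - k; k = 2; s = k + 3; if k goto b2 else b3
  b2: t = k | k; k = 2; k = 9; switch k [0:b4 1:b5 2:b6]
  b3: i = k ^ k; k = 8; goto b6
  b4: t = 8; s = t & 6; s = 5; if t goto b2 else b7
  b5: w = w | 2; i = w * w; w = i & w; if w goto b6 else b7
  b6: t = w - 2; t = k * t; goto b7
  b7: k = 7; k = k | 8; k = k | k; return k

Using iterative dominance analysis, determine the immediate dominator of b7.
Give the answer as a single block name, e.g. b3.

idom tree: b1←b0 b2←b1 b3←b1 b4←b2 b5←b2 b6←b1 b7←b1
Dom at joins:
  b2: preds {b1,b4}: {b0,b1} ∩ {b0,b1,b2,b4} = {b0,b1}; idom=b1
  b6: preds {b2,b3,b5}: {b0,b1,b2} ∩ {b0,b1,b3} ∩ {b0,b1,b2,b5} = {b0,b1}; idom=b1
  b7: preds {b4,b5,b6}: {b0,b1,b2,b4} ∩ {b0,b1,b2,b5} ∩ {b0,b1,b6} = {b0,b1}; idom=b1

idom(b7) = b1

Answer: b1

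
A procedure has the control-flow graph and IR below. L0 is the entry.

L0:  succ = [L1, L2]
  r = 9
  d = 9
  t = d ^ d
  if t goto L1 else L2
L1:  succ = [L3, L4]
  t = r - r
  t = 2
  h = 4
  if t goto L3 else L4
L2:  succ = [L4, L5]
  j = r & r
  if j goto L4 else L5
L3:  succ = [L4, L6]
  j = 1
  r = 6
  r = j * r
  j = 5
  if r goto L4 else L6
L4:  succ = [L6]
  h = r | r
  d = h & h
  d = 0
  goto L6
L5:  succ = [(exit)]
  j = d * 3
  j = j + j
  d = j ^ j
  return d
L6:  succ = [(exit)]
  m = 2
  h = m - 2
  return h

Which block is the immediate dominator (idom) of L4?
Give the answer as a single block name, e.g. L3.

idom tree: L1←L0 L2←L0 L3←L1 L4←L0 L5←L2 L6←L0
Join-block Dom:
  L4: preds {L1,L2,L3}: {L0,L1} ∩ {L0,L2} ∩ {L0,L1,L3} = {L0}; idom=L0
  L6: preds {L3,L4}: {L0,L1,L3} ∩ {L0,L4} = {L0}; idom=L0

idom(L4) = L0

Answer: L0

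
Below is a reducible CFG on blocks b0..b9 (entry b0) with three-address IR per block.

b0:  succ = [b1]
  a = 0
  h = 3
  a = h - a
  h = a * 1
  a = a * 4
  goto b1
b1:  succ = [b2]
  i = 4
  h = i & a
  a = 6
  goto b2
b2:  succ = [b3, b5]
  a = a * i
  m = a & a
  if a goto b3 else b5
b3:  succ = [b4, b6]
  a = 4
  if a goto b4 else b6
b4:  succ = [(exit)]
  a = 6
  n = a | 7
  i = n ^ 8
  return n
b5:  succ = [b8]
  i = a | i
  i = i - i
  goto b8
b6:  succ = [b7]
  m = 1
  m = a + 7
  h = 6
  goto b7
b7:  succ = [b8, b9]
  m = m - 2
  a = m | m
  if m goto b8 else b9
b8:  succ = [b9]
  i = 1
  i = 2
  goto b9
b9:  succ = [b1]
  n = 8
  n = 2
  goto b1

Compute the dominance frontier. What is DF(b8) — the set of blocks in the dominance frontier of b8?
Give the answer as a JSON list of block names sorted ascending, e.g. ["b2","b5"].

idom tree: b1←b0 b2←b1 b3←b2 b4←b3 b5←b2 b6←b3 b7←b6 b8←b2 b9←b2
Join-block Dom:
  b1: preds {b0,b9}: {b0} ∩ {b0,b1,b2,b9} = {b0}; idom=b0
  b8: preds {b5,b7}: {b0,b1,b2,b5} ∩ {b0,b1,b2,b3,b6,b7} = {b0,b1,b2}; idom=b2
  b9: preds {b7,b8}: {b0,b1,b2,b3,b6,b7} ∩ {b0,b1,b2,b8} = {b0,b1,b2}; idom=b2

DF walk-up:
  join b1 pred b0: · stop@b0
  join b1 pred b9: b9→b2→b1 stop@b0
  join b8 pred b5: b5 stop@b2
  join b8 pred b7: b7→b6→b3 stop@b2
  join b9 pred b7: b7→b6→b3 stop@b2
  join b9 pred b8: b8 stop@b2
  b0: DF=∅
  b1: DF={b1}
  b2: DF={b1}
  b3: DF={b8,b9}
  b4: DF=∅
  b5: DF={b8}
  b6: DF={b8,b9}
  b7: DF={b8,b9}
  b8: DF={b9}
  b9: DF={b1}

DF(b8) = ["b9"]

Answer: ["b9"]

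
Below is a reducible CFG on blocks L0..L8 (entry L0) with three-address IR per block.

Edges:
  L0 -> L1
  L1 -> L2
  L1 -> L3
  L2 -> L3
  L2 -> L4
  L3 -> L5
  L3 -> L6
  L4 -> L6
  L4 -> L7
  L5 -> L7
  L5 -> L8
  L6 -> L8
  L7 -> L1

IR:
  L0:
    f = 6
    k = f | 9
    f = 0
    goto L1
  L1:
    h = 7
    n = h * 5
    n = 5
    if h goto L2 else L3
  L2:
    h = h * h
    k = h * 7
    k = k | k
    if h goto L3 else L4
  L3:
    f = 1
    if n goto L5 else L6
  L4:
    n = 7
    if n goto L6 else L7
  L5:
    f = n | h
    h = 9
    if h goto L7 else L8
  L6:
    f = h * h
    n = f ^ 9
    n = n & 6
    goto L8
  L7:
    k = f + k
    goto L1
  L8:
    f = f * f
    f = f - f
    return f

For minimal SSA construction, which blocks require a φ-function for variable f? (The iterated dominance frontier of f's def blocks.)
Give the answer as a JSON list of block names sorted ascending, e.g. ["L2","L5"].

idom tree: L1←L0 L2←L1 L3←L1 L4←L2 L5←L3 L6←L1 L7←L1 L8←L1
Dom at joins:
  L1: preds {L0,L7}: {L0} ∩ {L0,L1,L7} = {L0}; idom=L0
  L3: preds {L1,L2}: {L0,L1} ∩ {L0,L1,L2} = {L0,L1}; idom=L1
  L6: preds {L3,L4}: {L0,L1,L3} ∩ {L0,L1,L2,L4} = {L0,L1}; idom=L1
  L7: preds {L4,L5}: {L0,L1,L2,L4} ∩ {L0,L1,L3,L5} = {L0,L1}; idom=L1
  L8: preds {L5,L6}: {L0,L1,L3,L5} ∩ {L0,L1,L6} = {L0,L1}; idom=L1

DF derivation:
  L1←L0: walk · to L0
  L1←L7: walk L7→L1 to L0
  L3←L1: walk · to L1
  L3←L2: walk L2 to L1
  L6←L3: walk L3 to L1
  L6←L4: walk L4→L2 to L1
  L7←L4: walk L4→L2 to L1
  L7←L5: walk L5→L3 to L1
  L8←L5: walk L5→L3 to L1
  L8←L6: walk L6 to L1
  DF(L0)=∅
  DF(L1)={L1}
  DF(L2)={L3,L6,L7}
  DF(L3)={L6,L7,L8}
  DF(L4)={L6,L7}
  DF(L5)={L7,L8}
  DF(L6)={L8}
  DF(L7)={L1}
  DF(L8)=∅

φ for f: defs {L0,L3,L5,L6,L8}
  DF⁺ = {L1,L6,L7,L8}

Answer: ["L1", "L6", "L7", "L8"]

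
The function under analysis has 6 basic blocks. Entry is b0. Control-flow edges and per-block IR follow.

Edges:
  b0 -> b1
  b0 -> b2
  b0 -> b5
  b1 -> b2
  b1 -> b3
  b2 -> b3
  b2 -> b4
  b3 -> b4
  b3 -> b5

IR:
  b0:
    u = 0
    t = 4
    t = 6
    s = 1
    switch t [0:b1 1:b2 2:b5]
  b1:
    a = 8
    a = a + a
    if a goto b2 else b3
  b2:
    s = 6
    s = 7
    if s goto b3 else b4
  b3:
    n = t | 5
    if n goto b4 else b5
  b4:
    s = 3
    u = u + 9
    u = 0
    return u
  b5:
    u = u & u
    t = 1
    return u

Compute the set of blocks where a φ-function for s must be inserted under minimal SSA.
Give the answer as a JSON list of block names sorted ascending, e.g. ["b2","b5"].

idom tree: b1←b0 b2←b0 b3←b0 b4←b0 b5←b0
Dom∩ at merges:
  b2: preds {b0,b1}: {b0} ∩ {b0,b1} = {b0}; idom=b0
  b3: preds {b1,b2}: {b0,b1} ∩ {b0,b2} = {b0}; idom=b0
  b4: preds {b2,b3}: {b0,b2} ∩ {b0,b3} = {b0}; idom=b0
  b5: preds {b0,b3}: {b0} ∩ {b0,b3} = {b0}; idom=b0

DF walk-up:
  b2←b0: walk · to b0
  b2←b1: walk b1 to b0
  b3←b1: walk b1 to b0
  b3←b2: walk b2 to b0
  b4←b2: walk b2 to b0
  b4←b3: walk b3 to b0
  b5←b0: walk · to b0
  b5←b3: walk b3 to b0
  b0: DF=∅
  b1: DF={b2,b3}
  b2: DF={b3,b4}
  b3: DF={b4,b5}
  b4: DF=∅
  b5: DF=∅

φ for s: defs {b0,b2,b4}
  DF⁺ = {b3,b4,b5}

Answer: ["b3", "b4", "b5"]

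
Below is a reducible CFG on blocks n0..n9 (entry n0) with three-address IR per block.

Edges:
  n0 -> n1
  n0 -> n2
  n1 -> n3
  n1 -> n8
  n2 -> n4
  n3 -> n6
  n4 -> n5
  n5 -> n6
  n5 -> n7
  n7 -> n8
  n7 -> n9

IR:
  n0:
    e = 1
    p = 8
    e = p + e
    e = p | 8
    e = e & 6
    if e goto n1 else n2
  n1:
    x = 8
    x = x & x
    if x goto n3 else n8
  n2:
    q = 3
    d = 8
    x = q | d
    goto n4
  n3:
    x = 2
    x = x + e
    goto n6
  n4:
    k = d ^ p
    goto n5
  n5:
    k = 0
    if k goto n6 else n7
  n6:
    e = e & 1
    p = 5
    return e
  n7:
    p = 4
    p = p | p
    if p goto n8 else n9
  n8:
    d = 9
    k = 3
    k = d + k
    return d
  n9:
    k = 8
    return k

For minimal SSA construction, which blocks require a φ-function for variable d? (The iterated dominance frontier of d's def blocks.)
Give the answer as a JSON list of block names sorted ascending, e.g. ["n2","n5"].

idom tree: n1←n0 n2←n0 n3←n1 n4←n2 n5←n4 n6←n0 n7←n5 n8←n0 n9←n7
Join-block Dom:
  n6: preds {n3,n5}: {n0,n1,n3} ∩ {n0,n2,n4,n5} = {n0}; idom=n0
  n8: preds {n1,n7}: {n0,n1} ∩ {n0,n2,n4,n5,n7} = {n0}; idom=n0

DF walk-up:
  join n6 pred n3: n3→n1 stop@n0
  join n6 pred n5: n5→n4→n2 stop@n0
  join n8 pred n1: n1 stop@n0
  join n8 pred n7: n7→n5→n4→n2 stop@n0
  DF(n0)=∅
  DF(n1)={n6,n8}
  DF(n2)={n6,n8}
  DF(n3)={n6}
  DF(n4)={n6,n8}
  DF(n5)={n6,n8}
  DF(n6)=∅
  DF(n7)={n8}
  DF(n8)=∅
  DF(n9)=∅

φ for d: defs {n2,n8}
  DF⁺ = {n6,n8}

Answer: ["n6", "n8"]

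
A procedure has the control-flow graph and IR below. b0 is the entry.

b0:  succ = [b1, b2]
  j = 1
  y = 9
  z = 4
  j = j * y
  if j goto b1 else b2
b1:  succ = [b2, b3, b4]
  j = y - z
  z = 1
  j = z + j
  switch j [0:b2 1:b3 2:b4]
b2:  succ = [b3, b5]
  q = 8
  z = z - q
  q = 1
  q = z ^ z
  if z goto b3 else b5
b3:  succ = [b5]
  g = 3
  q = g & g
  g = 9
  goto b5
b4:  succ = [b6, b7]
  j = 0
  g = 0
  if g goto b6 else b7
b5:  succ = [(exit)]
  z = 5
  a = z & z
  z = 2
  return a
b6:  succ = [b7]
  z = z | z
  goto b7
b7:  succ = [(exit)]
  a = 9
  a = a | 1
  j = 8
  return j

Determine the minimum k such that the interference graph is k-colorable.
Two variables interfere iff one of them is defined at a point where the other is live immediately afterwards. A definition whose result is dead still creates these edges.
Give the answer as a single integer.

Block summaries:
  b0: {j,y,z} / ∅
  b1: {j,z} / {y,z}
  b2: {q,z} / {z}
  b3: {g,q} / ∅
  b4: {g,j} / ∅
  b5: {a,z} / ∅
  b6: {z} / {z}
  b7: {a,j} / ∅

Backward fixpoint:
  b0: in=∅ out={y,z}
  b1: in={y,z} out={z}
  b2: in={z} out=∅
  b3: in=∅ out=∅
  b4: in={z} out={z}
  b5: in=∅ out=∅
  b6: in={z} out=∅
  b7: in=∅ out=∅

Interfere edges:
  a↔{z}
  g↔{z}
  j↔{y,z}
  q↔{z}
  y↔{j,z}
  z↔{a,g,j,q,y}

Registers:
  clique {j,y,z} ⇒ need ≥ 3
  3-colouring: R0={z}  R1={a,g,j,q}  R2={y}
  χ = 3

Answer: 3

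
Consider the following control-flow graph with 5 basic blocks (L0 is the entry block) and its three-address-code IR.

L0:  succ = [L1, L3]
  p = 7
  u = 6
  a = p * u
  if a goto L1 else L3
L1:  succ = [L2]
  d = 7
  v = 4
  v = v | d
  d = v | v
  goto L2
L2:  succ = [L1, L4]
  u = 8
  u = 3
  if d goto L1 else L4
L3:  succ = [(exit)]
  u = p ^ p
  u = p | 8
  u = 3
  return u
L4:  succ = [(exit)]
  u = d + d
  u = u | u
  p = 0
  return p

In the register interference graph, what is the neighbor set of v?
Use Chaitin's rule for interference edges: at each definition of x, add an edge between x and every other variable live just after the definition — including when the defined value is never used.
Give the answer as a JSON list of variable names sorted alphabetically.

Answer: ["d"]

Derivation:
Per-block:
  L0: {a,p,u} / ∅
  L1: {d,v} / ∅
  L2: {u} / {d}
  L3: {u} / {p}
  L4: {p,u} / {d}

Backward fixpoint:
  L0: in=∅ out={p}
  L1: in=∅ out={d}
  L2: in={d} out={d}
  L3: in={p} out=∅
  L4: in={d} out=∅

Interference:
  a↔{p}
  d↔{u,v}
  p↔{a,u}
  u↔{d,p}
  v↔{d}

N(v) = ["d"]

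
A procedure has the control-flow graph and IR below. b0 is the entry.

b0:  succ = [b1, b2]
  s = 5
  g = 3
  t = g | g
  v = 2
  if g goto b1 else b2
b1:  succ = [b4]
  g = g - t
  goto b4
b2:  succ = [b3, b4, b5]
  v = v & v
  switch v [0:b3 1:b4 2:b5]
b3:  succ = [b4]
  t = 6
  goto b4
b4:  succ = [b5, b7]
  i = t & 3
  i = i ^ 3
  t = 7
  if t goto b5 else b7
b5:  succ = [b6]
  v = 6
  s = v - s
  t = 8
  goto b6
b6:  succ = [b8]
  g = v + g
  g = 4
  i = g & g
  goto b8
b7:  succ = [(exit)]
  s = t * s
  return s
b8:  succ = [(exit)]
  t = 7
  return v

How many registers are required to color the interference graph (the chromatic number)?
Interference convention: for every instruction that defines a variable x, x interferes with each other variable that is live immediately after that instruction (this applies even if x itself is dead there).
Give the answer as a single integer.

Per-block:
  b0: def={g,s,t,v} ue=∅
  b1: def={g} ue={g,t}
  b2: def={v} ue={v}
  b3: def={t} ue=∅
  b4: def={i,t} ue={t}
  b5: def={s,t,v} ue={s}
  b6: def={g,i} ue={g,v}
  b7: def={s} ue={s,t}
  b8: def={t} ue={v}

Backward fixpoint:
  b0: in=∅ out={g,s,t,v}
  b1: in={g,s,t} out={g,s,t}
  b2: in={g,s,t,v} out={g,s,t}
  b3: in={g,s} out={g,s,t}
  b4: in={g,s,t} out={g,s,t}
  b5: in={g,s} out={g,v}
  b6: in={g,v} out={v}
  b7: in={s,t} out=∅
  b8: in={v} out=∅

Interfere edges:
  g — {i,s,t,v}
  i — {g,s,v}
  s — {g,i,t,v}
  t — {g,s,v}
  v — {g,i,s,t}

Colouring:
  {g,i,s,v} pairwise interfere (4-clique) ⇒ χ ≥ 4
  4-colouring: r0={g}  r1={s}  r2={v}  r3={i,t}
  χ = 4

Answer: 4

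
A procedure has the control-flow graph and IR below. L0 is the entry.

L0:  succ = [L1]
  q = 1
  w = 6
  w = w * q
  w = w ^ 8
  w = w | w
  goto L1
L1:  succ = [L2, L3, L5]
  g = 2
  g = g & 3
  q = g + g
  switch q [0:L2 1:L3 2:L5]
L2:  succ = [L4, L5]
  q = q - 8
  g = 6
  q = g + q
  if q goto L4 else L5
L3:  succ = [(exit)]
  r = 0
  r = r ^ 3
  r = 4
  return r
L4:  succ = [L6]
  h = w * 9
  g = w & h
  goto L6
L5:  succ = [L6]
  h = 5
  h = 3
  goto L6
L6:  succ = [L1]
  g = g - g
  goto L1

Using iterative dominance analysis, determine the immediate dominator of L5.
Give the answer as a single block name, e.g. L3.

idom tree: L1←L0 L2←L1 L3←L1 L4←L2 L5←L1 L6←L1
Dom at joins:
  L1: preds {L0,L6}: {L0} ∩ {L0,L1,L6} = {L0}; idom=L0
  L5: preds {L1,L2}: {L0,L1} ∩ {L0,L1,L2} = {L0,L1}; idom=L1
  L6: preds {L4,L5}: {L0,L1,L2,L4} ∩ {L0,L1,L5} = {L0,L1}; idom=L1

idom(L5) = L1

Answer: L1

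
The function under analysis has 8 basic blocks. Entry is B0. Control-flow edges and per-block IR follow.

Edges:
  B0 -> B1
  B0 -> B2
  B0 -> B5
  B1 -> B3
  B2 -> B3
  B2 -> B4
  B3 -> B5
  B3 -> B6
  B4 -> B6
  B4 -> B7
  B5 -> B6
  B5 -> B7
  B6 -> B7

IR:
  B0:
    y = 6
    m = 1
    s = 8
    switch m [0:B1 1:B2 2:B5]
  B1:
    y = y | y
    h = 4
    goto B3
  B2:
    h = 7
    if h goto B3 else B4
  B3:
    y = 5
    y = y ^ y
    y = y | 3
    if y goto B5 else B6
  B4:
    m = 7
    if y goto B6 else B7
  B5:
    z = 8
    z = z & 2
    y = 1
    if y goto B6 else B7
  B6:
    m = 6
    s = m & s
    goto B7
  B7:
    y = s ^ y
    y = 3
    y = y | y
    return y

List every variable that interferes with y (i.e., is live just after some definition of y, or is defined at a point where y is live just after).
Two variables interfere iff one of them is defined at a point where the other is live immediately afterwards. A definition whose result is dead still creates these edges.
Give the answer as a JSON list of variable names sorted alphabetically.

def/use:
  B0 def {m,s,y} use ∅
  B1 def {h,y} use {y}
  B2 def {h} use ∅
  B3 def {y} use ∅
  B4 def {m} use {y}
  B5 def {y,z} use ∅
  B6 def {m,s} use {s}
  B7 def {y} use {s,y}

Liveness:
  B0: in=∅ out={s,y}
  B1: in={s,y} out={s}
  B2: in={s,y} out={s,y}
  B3: in={s} out={s,y}
  B4: in={s,y} out={s,y}
  B5: in={s} out={s,y}
  B6: in={s,y} out={s,y}
  B7: in={s,y} out=∅

Interfere edges:
  h: {s,y}
  m: {s,y}
  s: {h,m,y,z}
  y: {h,m,s}
  z: {s}

N(y) = ["h", "m", "s"]

Answer: ["h", "m", "s"]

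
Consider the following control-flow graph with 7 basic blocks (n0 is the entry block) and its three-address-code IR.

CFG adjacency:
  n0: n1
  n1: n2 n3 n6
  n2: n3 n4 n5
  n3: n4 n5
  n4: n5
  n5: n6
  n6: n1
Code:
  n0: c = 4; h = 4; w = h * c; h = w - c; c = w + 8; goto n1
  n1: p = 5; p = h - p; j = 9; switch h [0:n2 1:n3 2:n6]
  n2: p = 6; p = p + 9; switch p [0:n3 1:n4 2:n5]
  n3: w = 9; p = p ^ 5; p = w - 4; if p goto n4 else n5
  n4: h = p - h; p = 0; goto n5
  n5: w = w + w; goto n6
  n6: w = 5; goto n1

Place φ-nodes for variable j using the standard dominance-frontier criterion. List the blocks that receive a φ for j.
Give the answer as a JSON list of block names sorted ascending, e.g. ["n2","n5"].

idom tree: n1←n0 n2←n1 n3←n1 n4←n1 n5←n1 n6←n1
Join-block Dom:
  n1: preds {n0,n6}: {n0} ∩ {n0,n1,n6} = {n0}; idom=n0
  n3: preds {n1,n2}: {n0,n1} ∩ {n0,n1,n2} = {n0,n1}; idom=n1
  n4: preds {n2,n3}: {n0,n1,n2} ∩ {n0,n1,n3} = {n0,n1}; idom=n1
  n5: preds {n2,n3,n4}: {n0,n1,n2} ∩ {n0,n1,n3} ∩ {n0,n1,n4} = {n0,n1}; idom=n1
  n6: preds {n1,n5}: {n0,n1} ∩ {n0,n1,n5} = {n0,n1}; idom=n1

DF derivation:
  join n1 pred n0: · stop@n0
  join n1 pred n6: n6→n1 stop@n0
  join n3 pred n1: · stop@n1
  join n3 pred n2: n2 stop@n1
  join n4 pred n2: n2 stop@n1
  join n4 pred n3: n3 stop@n1
  join n5 pred n2: n2 stop@n1
  join n5 pred n3: n3 stop@n1
  join n5 pred n4: n4 stop@n1
  join n6 pred n1: · stop@n1
  join n6 pred n5: n5 stop@n1
  DF(n0)=∅
  DF(n1)={n1}
  DF(n2)={n3,n4,n5}
  DF(n3)={n4,n5}
  DF(n4)={n5}
  DF(n5)={n6}
  DF(n6)={n1}

φ for j: defs {n1}
  DF⁺ = {n1}

Answer: ["n1"]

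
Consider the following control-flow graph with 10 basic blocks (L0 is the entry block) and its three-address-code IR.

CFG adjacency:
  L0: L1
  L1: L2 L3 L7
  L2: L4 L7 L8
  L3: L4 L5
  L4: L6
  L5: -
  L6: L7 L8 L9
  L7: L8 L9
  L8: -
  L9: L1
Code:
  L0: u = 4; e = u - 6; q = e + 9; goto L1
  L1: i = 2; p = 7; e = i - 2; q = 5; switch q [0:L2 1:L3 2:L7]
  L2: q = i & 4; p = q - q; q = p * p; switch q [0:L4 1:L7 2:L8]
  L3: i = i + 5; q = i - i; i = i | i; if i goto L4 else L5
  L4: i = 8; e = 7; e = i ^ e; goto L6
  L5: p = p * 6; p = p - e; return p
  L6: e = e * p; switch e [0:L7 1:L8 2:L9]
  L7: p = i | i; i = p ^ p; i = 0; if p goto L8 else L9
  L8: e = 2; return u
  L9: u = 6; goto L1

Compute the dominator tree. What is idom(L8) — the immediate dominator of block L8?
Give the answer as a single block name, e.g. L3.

idom tree: L1←L0 L2←L1 L3←L1 L4←L1 L5←L3 L6←L4 L7←L1 L8←L1 L9←L1
Dom at joins:
  L1: preds {L0,L9}: {L0} ∩ {L0,L1,L9} = {L0}; idom=L0
  L4: preds {L2,L3}: {L0,L1,L2} ∩ {L0,L1,L3} = {L0,L1}; idom=L1
  L7: preds {L1,L2,L6}: {L0,L1} ∩ {L0,L1,L2} ∩ {L0,L1,L4,L6} = {L0,L1}; idom=L1
  L8: preds {L2,L6,L7}: {L0,L1,L2} ∩ {L0,L1,L4,L6} ∩ {L0,L1,L7} = {L0,L1}; idom=L1
  L9: preds {L6,L7}: {L0,L1,L4,L6} ∩ {L0,L1,L7} = {L0,L1}; idom=L1

idom(L8) = L1

Answer: L1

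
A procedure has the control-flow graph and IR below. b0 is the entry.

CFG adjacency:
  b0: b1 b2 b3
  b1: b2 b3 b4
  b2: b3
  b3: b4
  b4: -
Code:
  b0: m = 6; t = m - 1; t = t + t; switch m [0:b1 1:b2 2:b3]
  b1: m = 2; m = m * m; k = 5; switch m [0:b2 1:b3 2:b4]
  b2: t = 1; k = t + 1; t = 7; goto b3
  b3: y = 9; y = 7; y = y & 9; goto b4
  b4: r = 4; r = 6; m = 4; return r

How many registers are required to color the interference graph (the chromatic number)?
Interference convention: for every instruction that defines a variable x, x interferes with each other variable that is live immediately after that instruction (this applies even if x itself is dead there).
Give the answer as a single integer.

Answer: 2

Derivation:
Block summaries:
  b0: {m,t} / ∅
  b1: {k,m} / ∅
  b2: {k,t} / ∅
  b3: {y} / ∅
  b4: {m,r} / ∅

Live sets:
  live b0: ∅→∅
  live b1: ∅→∅
  live b2: ∅→∅
  live b3: ∅→∅
  live b4: ∅→∅

Interference:
  k — {m}
  m — {k,r,t}
  r — {m}
  t — {m}
  y — ∅

Colouring:
  lower bound: {k,m} mutually conflict ⇒ χ ≥ 2
  2-colouring: R0={m,y}  R1={k,r,t}
  χ = 2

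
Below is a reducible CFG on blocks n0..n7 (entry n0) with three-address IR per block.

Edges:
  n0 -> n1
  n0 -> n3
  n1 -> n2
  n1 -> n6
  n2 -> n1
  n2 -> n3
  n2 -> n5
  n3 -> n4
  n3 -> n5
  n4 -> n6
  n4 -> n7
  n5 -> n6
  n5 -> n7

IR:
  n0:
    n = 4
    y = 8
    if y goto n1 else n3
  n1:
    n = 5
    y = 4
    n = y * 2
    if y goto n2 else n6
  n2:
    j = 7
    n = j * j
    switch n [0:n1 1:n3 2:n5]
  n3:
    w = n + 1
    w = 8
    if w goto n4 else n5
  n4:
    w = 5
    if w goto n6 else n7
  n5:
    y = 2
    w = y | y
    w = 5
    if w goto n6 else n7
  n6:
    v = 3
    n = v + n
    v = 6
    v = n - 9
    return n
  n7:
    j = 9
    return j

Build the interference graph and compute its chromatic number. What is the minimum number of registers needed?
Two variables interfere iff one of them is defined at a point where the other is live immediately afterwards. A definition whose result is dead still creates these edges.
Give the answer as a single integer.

Answer: 2

Analysis:
def/use:
  n0: def={n,y} ue=∅
  n1: def={n,y} ue=∅
  n2: def={j,n} ue=∅
  n3: def={w} ue={n}
  n4: def={w} ue=∅
  n5: def={w,y} ue=∅
  n6: def={n,v} ue={n}
  n7: def={j} ue=∅

Liveness:
  n0 li=∅ lo={n}
  n1 li=∅ lo={n}
  n2 li=∅ lo={n}
  n3 li={n} lo={n}
  n4 li={n} lo={n}
  n5 li={n} lo={n}
  n6 li={n} lo=∅
  n7 li=∅ lo=∅

Interference:
  j — ∅
  n — {v,w,y}
  v — {n}
  w — {n}
  y — {n}

Chromatic number:
  clique {n,v} ⇒ need ≥ 2
  2-colouring: R0={j,n}  R1={v,w,y}
  χ = 2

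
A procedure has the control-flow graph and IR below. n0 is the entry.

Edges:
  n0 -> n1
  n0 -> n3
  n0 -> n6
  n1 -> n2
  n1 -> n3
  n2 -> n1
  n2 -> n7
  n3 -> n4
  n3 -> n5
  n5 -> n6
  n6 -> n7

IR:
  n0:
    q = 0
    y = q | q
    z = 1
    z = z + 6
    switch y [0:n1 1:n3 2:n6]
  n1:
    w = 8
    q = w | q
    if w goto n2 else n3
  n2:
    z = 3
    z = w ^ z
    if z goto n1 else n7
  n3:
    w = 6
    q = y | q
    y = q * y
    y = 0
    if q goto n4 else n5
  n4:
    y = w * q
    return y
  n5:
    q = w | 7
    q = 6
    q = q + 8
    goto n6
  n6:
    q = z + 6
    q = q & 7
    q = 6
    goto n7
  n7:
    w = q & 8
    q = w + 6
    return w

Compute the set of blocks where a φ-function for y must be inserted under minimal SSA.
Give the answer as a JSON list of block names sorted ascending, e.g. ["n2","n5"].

Answer: ["n6", "n7"]

Derivation:
idom tree: n1←n0 n2←n1 n3←n0 n4←n3 n5←n3 n6←n0 n7←n0
Dom at joins:
  n1: preds {n0,n2}: {n0} ∩ {n0,n1,n2} = {n0}; idom=n0
  n3: preds {n0,n1}: {n0} ∩ {n0,n1} = {n0}; idom=n0
  n6: preds {n0,n5}: {n0} ∩ {n0,n3,n5} = {n0}; idom=n0
  n7: preds {n2,n6}: {n0,n1,n2} ∩ {n0,n6} = {n0}; idom=n0

DF derivation:
  join n1 pred n0: · stop@n0
  join n1 pred n2: n2→n1 stop@n0
  join n3 pred n0: · stop@n0
  join n3 pred n1: n1 stop@n0
  join n6 pred n0: · stop@n0
  join n6 pred n5: n5→n3 stop@n0
  join n7 pred n2: n2→n1 stop@n0
  join n7 pred n6: n6 stop@n0
  n0 → ∅
  n1 → {n1,n3,n7}
  n2 → {n1,n7}
  n3 → {n6}
  n4 → ∅
  n5 → {n6}
  n6 → {n7}
  n7 → ∅

φ for y: defs {n0,n3,n4}
  DF⁺ = {n6,n7}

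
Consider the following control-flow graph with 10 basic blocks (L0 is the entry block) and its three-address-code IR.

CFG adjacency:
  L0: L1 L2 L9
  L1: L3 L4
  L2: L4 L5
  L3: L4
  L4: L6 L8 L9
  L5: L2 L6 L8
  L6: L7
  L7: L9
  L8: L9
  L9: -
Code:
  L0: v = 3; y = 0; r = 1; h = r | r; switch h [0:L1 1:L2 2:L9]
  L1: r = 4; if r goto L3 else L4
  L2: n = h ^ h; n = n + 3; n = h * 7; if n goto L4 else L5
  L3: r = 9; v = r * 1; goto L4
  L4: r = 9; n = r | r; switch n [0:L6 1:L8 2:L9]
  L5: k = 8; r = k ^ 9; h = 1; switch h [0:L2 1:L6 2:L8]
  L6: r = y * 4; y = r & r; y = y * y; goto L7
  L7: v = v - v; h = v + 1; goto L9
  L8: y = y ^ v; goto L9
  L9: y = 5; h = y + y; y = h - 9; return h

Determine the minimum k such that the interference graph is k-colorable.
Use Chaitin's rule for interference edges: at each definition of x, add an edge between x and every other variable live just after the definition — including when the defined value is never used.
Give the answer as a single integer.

Per-block:
  L0: def={h,r,v,y} ue=∅
  L1: def={r} ue=∅
  L2: def={n} ue={h}
  L3: def={r,v} ue=∅
  L4: def={n,r} ue=∅
  L5: def={h,k,r} ue=∅
  L6: def={r,y} ue={y}
  L7: def={h,v} ue={v}
  L8: def={y} ue={v,y}
  L9: def={h,y} ue=∅

Liveness:
  L0: in=∅ out={h,v,y}
  L1: in={v,y} out={v,y}
  L2: in={h,v,y} out={v,y}
  L3: in={y} out={v,y}
  L4: in={v,y} out={v,y}
  L5: in={v,y} out={h,v,y}
  L6: in={v,y} out={v}
  L7: in={v} out=∅
  L8: in={v,y} out=∅
  L9: in=∅ out=∅

Conflict graph:
  h — {n,v,y}
  k — {v,y}
  n — {h,v,y}
  r — {v,y}
  v — {h,k,n,r,y}
  y — {h,k,n,r,v}

Colouring:
  lower bound: {h,n,v,y} mutually conflict ⇒ χ ≥ 4
  4-colouring: r0={v}  r1={y}  r2={h,k,r}  r3={n}
  χ = 4

Answer: 4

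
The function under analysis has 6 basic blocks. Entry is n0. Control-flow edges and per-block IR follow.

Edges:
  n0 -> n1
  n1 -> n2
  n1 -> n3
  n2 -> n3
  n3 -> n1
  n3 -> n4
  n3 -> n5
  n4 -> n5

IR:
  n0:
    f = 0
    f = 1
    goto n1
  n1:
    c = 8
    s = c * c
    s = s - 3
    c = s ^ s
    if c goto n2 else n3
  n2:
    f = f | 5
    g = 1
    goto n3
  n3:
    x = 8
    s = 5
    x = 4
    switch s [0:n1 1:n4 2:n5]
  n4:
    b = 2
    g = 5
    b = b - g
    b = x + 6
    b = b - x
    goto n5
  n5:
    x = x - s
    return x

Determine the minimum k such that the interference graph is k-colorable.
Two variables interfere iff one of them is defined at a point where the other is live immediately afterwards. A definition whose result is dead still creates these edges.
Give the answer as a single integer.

Answer: 4

Derivation:
Block summaries:
  n0 def {f} use ∅
  n1 def {c,s} use ∅
  n2 def {f,g} use {f}
  n3 def {s,x} use ∅
  n4 def {b,g} use {x}
  n5 def {x} use {s,x}

Liveness:
  live n0: ∅→{f}
  live n1: {f}→{f}
  live n2: {f}→{f}
  live n3: {f}→{f,s,x}
  live n4: {s,x}→{s,x}
  live n5: {s,x}→∅

Conflict graph:
  b — {g,s,x}
  c — {f}
  f — {c,g,s,x}
  g — {b,f,s,x}
  s — {b,f,g,x}
  x — {b,f,g,s}

Colouring:
  lower bound: {b,g,s,x} mutually conflict ⇒ χ ≥ 4
  assign b→c0 c→c1 f→c0 g→c1 s→c2 x→c3 — no edge inside a register ⇒ χ ≤ 4
  χ = 4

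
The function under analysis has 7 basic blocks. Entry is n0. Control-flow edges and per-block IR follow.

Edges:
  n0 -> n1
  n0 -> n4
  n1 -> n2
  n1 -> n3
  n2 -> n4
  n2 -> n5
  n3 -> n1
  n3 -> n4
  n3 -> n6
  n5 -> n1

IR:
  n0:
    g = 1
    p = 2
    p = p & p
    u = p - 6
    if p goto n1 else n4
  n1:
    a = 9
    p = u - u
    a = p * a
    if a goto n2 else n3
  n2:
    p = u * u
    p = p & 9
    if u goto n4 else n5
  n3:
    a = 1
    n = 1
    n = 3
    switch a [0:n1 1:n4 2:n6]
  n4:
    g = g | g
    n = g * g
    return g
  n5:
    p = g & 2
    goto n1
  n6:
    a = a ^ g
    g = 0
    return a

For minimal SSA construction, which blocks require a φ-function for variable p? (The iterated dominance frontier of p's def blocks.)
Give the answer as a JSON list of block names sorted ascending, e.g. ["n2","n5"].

idom tree: n1←n0 n2←n1 n3←n1 n4←n0 n5←n2 n6←n3
Join-block Dom:
  n1: preds {n0,n3,n5}: {n0} ∩ {n0,n1,n3} ∩ {n0,n1,n2,n5} = {n0}; idom=n0
  n4: preds {n0,n2,n3}: {n0} ∩ {n0,n1,n2} ∩ {n0,n1,n3} = {n0}; idom=n0

DF derivation:
  join n1 pred n0: · stop@n0
  join n1 pred n3: n3→n1 stop@n0
  join n1 pred n5: n5→n2→n1 stop@n0
  join n4 pred n0: · stop@n0
  join n4 pred n2: n2→n1 stop@n0
  join n4 pred n3: n3→n1 stop@n0
  n0 → ∅
  n1 → {n1,n4}
  n2 → {n1,n4}
  n3 → {n1,n4}
  n4 → ∅
  n5 → {n1}
  n6 → ∅

φ for p: defs {n0,n1,n2,n5}
  DF⁺ = {n1,n4}

Answer: ["n1", "n4"]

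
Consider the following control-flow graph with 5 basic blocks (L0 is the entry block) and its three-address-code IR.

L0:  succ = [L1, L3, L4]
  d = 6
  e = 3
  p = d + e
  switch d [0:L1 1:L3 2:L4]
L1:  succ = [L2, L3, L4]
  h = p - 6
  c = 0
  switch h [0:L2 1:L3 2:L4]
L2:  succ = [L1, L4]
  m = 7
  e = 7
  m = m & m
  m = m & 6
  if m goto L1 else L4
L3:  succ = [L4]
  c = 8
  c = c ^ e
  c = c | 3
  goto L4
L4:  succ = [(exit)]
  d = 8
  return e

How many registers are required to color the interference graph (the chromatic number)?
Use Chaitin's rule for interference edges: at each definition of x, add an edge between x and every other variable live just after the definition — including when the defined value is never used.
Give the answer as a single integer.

Answer: 4

Derivation:
Per-block:
  L0: def={d,e,p} ue=∅
  L1: def={c,h} ue={p}
  L2: def={e,m} ue=∅
  L3: def={c} ue={e}
  L4: def={d} ue={e}

Backward fixpoint:
  L0 li=∅ lo={e,p}
  L1 li={e,p} lo={e,p}
  L2 li={p} lo={e,p}
  L3 li={e} lo={e}
  L4 li={e} lo=∅

Interference:
  c↔{e,h,p}
  d↔{e,p}
  e↔{c,d,h,m,p}
  h↔{c,e,p}
  m↔{e,p}
  p↔{c,d,e,h,m}

Colouring:
  lower bound: {c,e,h,p} mutually conflict ⇒ χ ≥ 4
  4-colouring: c0={e}  c1={p}  c2={c,d,m}  c3={h}
  χ = 4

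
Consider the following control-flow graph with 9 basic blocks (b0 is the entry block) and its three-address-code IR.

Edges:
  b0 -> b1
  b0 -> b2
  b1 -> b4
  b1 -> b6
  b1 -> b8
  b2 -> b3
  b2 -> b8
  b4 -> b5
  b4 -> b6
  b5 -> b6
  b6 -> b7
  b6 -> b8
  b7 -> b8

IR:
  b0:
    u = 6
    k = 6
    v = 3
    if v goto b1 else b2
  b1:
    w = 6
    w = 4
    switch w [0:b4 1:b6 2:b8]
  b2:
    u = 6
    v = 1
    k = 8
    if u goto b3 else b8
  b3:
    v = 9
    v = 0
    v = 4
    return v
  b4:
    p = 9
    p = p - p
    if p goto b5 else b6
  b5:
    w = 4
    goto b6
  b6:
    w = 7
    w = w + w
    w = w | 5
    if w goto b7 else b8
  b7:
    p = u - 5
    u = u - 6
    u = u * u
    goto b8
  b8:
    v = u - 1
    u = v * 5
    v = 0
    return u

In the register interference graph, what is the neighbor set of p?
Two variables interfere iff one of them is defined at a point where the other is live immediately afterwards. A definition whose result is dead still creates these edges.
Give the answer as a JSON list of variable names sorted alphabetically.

def/use:
  b0: def={k,u,v} ue=∅
  b1: def={w} ue=∅
  b2: def={k,u,v} ue=∅
  b3: def={v} ue=∅
  b4: def={p} ue=∅
  b5: def={w} ue=∅
  b6: def={w} ue=∅
  b7: def={p,u} ue={u}
  b8: def={u,v} ue={u}

Liveness:
  live b0: ∅→{u}
  live b1: {u}→{u}
  live b2: ∅→{u}
  live b3: ∅→∅
  live b4: {u}→{u}
  live b5: {u}→{u}
  live b6: {u}→{u}
  live b7: {u}→{u}
  live b8: {u}→∅

Conflict graph:
  k: {u}
  p: {u}
  u: {k,p,v,w}
  v: {u}
  w: {u}

N(p) = ["u"]

Answer: ["u"]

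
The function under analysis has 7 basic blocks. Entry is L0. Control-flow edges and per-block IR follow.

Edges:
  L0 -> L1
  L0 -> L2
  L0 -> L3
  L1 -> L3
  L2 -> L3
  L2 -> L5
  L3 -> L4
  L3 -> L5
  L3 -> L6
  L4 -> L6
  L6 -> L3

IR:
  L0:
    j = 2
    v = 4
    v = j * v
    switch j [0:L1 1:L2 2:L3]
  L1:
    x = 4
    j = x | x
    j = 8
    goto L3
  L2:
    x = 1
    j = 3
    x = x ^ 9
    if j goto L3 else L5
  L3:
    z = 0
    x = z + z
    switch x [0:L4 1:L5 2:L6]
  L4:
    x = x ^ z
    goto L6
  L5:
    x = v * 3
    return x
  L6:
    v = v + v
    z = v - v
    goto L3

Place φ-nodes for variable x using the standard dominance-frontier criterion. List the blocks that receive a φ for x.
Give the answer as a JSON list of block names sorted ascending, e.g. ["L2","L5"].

idom tree: L1←L0 L2←L0 L3←L0 L4←L3 L5←L0 L6←L3
Dom∩ at merges:
  L3: preds {L0,L1,L2,L6}: {L0} ∩ {L0,L1} ∩ {L0,L2} ∩ {L0,L3,L6} = {L0}; idom=L0
  L5: preds {L2,L3}: {L0,L2} ∩ {L0,L3} = {L0}; idom=L0
  L6: preds {L3,L4}: {L0,L3} ∩ {L0,L3,L4} = {L0,L3}; idom=L3

Frontier:
  L3←L0: walk · to L0
  L3←L1: walk L1 to L0
  L3←L2: walk L2 to L0
  L3←L6: walk L6→L3 to L0
  L5←L2: walk L2 to L0
  L5←L3: walk L3 to L0
  L6←L3: walk · to L3
  L6←L4: walk L4 to L3
  DF(L0)=∅
  DF(L1)={L3}
  DF(L2)={L3,L5}
  DF(L3)={L3,L5}
  DF(L4)={L6}
  DF(L5)=∅
  DF(L6)={L3}

φ for x: defs {L1,L2,L3,L4,L5}
  DF⁺ = {L3,L5,L6}

Answer: ["L3", "L5", "L6"]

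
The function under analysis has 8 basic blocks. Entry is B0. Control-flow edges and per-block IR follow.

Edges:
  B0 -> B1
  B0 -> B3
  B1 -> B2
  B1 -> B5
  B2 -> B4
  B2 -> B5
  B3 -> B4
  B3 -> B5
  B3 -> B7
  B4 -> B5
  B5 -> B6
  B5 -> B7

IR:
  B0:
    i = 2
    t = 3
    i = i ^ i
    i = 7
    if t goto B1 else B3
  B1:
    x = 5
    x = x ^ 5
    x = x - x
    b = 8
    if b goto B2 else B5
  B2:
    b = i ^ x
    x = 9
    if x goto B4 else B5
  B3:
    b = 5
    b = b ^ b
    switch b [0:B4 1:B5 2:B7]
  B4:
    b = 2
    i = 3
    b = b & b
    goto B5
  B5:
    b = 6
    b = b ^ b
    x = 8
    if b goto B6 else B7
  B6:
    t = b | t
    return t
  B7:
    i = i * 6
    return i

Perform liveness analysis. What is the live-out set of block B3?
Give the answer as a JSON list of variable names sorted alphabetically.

Answer: ["i", "t"]

Analysis:
Block summaries:
  B0: def={i,t} ue=∅
  B1: def={b,x} ue=∅
  B2: def={b,x} ue={i,x}
  B3: def={b} ue=∅
  B4: def={b,i} ue=∅
  B5: def={b,x} ue=∅
  B6: def={t} ue={b,t}
  B7: def={i} ue={i}

Liveness:
  B0: in=∅ out={i,t}
  B1: in={i,t} out={i,t,x}
  B2: in={i,t,x} out={i,t}
  B3: in={i,t} out={i,t}
  B4: in={t} out={i,t}
  B5: in={i,t} out={b,i,t}
  B6: in={b,t} out=∅
  B7: in={i} out=∅

live-out(B3) = ["i", "t"]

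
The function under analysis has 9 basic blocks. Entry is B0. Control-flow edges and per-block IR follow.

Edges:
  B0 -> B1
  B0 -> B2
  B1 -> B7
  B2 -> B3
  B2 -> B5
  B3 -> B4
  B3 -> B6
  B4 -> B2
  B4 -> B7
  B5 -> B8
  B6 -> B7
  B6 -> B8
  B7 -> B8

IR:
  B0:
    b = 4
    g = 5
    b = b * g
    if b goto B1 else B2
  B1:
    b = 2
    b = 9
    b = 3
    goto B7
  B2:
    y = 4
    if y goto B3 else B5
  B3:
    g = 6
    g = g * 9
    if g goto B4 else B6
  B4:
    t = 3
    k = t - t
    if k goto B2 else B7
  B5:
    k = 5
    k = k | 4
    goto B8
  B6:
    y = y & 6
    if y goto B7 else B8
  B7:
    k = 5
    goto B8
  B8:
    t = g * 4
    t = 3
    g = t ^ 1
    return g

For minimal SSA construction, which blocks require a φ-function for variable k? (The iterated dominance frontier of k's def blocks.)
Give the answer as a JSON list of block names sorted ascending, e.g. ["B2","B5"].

Answer: ["B2", "B7", "B8"]

Working:
idom tree: B1←B0 B2←B0 B3←B2 B4←B3 B5←B2 B6←B3 B7←B0 B8←B0
Dom∩ at merges:
  B2: preds {B0,B4}: {B0} ∩ {B0,B2,B3,B4} = {B0}; idom=B0
  B7: preds {B1,B4,B6}: {B0,B1} ∩ {B0,B2,B3,B4} ∩ {B0,B2,B3,B6} = {B0}; idom=B0
  B8: preds {B5,B6,B7}: {B0,B2,B5} ∩ {B0,B2,B3,B6} ∩ {B0,B7} = {B0}; idom=B0

DF walk-up:
  join B2 pred B0: · stop@B0
  join B2 pred B4: B4→B3→B2 stop@B0
  join B7 pred B1: B1 stop@B0
  join B7 pred B4: B4→B3→B2 stop@B0
  join B7 pred B6: B6→B3→B2 stop@B0
  join B8 pred B5: B5→B2 stop@B0
  join B8 pred B6: B6→B3→B2 stop@B0
  join B8 pred B7: B7 stop@B0
  DF(B0)=∅
  DF(B1)={B7}
  DF(B2)={B2,B7,B8}
  DF(B3)={B2,B7,B8}
  DF(B4)={B2,B7}
  DF(B5)={B8}
  DF(B6)={B7,B8}
  DF(B7)={B8}
  DF(B8)=∅

φ for k: defs {B4,B5,B7}
  DF⁺ = {B2,B7,B8}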